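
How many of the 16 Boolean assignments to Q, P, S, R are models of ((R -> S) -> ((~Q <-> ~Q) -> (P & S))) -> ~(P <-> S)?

10

Initial set: {T (((R -> S) -> ((~Q <-> ~Q) -> (P & S))) -> ~(P <-> S))}.
T (((R -> S) -> ((~Q <-> ~Q) -> (P & S))) -> ~(P <-> S)): β-rule — branch into F ((R -> S) -> ((~Q <-> ~Q) -> (P & S)))  //  T ~(P <-> S).
  branch 1 (add F ((R -> S) -> ((~Q <-> ~Q) -> (P & S)))):
    F ((R -> S) -> ((~Q <-> ~Q) -> (P & S))): α-rule — add T (R -> S), F ((~Q <-> ~Q) -> (P & S)).
    F ((~Q <-> ~Q) -> (P & S)): α-rule — add T (~Q <-> ~Q), F (P & S).
    T (R -> S): β-rule — branch into F R  //  T S.
      branch 1.1 (add F R):
        T (~Q <-> ~Q): β-rule — branch into T ~Q, T ~Q  //  F ~Q, F ~Q.
          branch 1.1.1 (add T ~Q, T ~Q):
            F (P & S): β-rule — branch into F P  //  F S.
              branch 1.1.1.1 (add F P):
                ○ open, literals {P=false, Q=false, R=false}.
              branch 1.1.1.2 (add F S):
                ○ open, literals {Q=false, R=false, S=false}.
          branch 1.1.2 (add F ~Q, F ~Q):
            F (P & S): β-rule — branch into F P  //  F S.
              branch 1.1.2.1 (add F P):
                ○ open, literals {P=false, Q=true, R=false}.
              branch 1.1.2.2 (add F S):
                ○ open, literals {Q=true, R=false, S=false}.
      branch 1.2 (add T S):
        T (~Q <-> ~Q): β-rule — branch into T ~Q, T ~Q  //  F ~Q, F ~Q.
          branch 1.2.1 (add T ~Q, T ~Q):
            F (P & S): β-rule — branch into F P  //  F S.
              branch 1.2.1.1 (add F P):
                ○ open, literals {P=false, Q=false, S=true}.
              branch 1.2.1.2 (add F S):
                × closes — contains both S and ~S.
          branch 1.2.2 (add F ~Q, F ~Q):
            F (P & S): β-rule — branch into F P  //  F S.
              branch 1.2.2.1 (add F P):
                ○ open, literals {P=false, Q=true, S=true}.
              branch 1.2.2.2 (add F S):
                × closes — contains both S and ~S.
  branch 2 (add T ~(P <-> S)):
    T ~(P <-> S): β-rule — branch into T P, F S  //  F P, T S.
      branch 2.1 (add T P, F S):
        ○ open, literals {P=true, S=false}.
      branch 2.2 (add F P, T S):
        ○ open, literals {P=false, S=true}.
2 branches closed, 8 open.
Each open branch fixes some atoms; the unmentioned ones are free. Counting distinct full assignments: branch {P=false, Q=false, R=false} (S) contributes 2 new; branch {Q=false, R=false, S=false} (P) contributes 1 new; branch {P=false, Q=true, R=false} (S) contributes 2 new; branch {Q=true, R=false, S=false} (P) contributes 1 new; branch {P=false, Q=false, S=true} (R) contributes 1 new; branch {P=false, Q=true, S=true} (R) contributes 1 new; branch {P=true, S=false} (Q, R) contributes 2 new; branch {P=false, S=true} (Q, R) contributes 0 new. Total: 10.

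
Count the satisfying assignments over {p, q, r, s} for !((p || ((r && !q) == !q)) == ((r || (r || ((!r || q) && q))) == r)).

6

Initial set: {!((p || ((r && !q) == !q)) == ((r || (r || ((!r || q) && q))) == r))}.
!((p || ((r && !q) == !q)) == ((r || (r || ((!r || q) && q))) == r)): β-rule — branch into (p || ((r && !q) == !q)), !((r || (r || ((!r || q) && q))) == r)  //  !(p || ((r && !q) == !q)), ((r || (r || ((!r || q) && q))) == r).
  branch 1 (add (p || ((r && !q) == !q)), !((r || (r || ((!r || q) && q))) == r)):
    (p || ((r && !q) == !q)): β-rule — branch into p  //  ((r && !q) == !q).
      branch 1.1 (add p):
        !((r || (r || ((!r || q) && q))) == r): β-rule — branch into (r || (r || ((!r || q) && q))), !r  //  !(r || (r || ((!r || q) && q))), r.
          branch 1.1.1 (add (r || (r || ((!r || q) && q))), !r):
            (r || (r || ((!r || q) && q))): β-rule — branch into r  //  (r || ((!r || q) && q)).
              branch 1.1.1.1 (add r):
                × closes — contains both r and !r.
              branch 1.1.1.2 (add (r || ((!r || q) && q))):
                (r || ((!r || q) && q)): β-rule — branch into r  //  ((!r || q) && q).
                  branch 1.1.1.2.1 (add r):
                    × closes — contains both r and !r.
                  branch 1.1.1.2.2 (add ((!r || q) && q)):
                    ((!r || q) && q): α-rule — add (!r || q), q.
                    (!r || q): β-rule — branch into !r  //  q.
                      branch 1.1.1.2.2.1 (add !r):
                        ○ open, literals {p=T, q=T, r=F}.
                      branch 1.1.1.2.2.2 (add q):
                        ○ open, literals {p=T, q=T, r=F}.
          branch 1.1.2 (add !(r || (r || ((!r || q) && q))), r):
            !(r || (r || ((!r || q) && q))): α-rule — add !r, !(r || ((!r || q) && q)).
            × closes — contains both r and !r.
      branch 1.2 (add ((r && !q) == !q)):
        !((r || (r || ((!r || q) && q))) == r): β-rule — branch into (r || (r || ((!r || q) && q))), !r  //  !(r || (r || ((!r || q) && q))), r.
          branch 1.2.1 (add (r || (r || ((!r || q) && q))), !r):
            ((r && !q) == !q): β-rule — branch into (r && !q), !q  //  !(r && !q), !!q.
              branch 1.2.1.1 (add (r && !q), !q):
                (r && !q): α-rule — add r, !q.
                × closes — contains both r and !r.
              branch 1.2.1.2 (add !(r && !q), !!q):
                (r || (r || ((!r || q) && q))): β-rule — branch into r  //  (r || ((!r || q) && q)).
                  branch 1.2.1.2.1 (add r):
                    × closes — contains both r and !r.
                  branch 1.2.1.2.2 (add (r || ((!r || q) && q))):
                    !(r && !q): β-rule — branch into !r  //  !!q.
                      branch 1.2.1.2.2.1 (add !r):
                        (r || ((!r || q) && q)): β-rule — branch into r  //  ((!r || q) && q).
                          branch 1.2.1.2.2.1.1 (add r):
                            × closes — contains both r and !r.
                          branch 1.2.1.2.2.1.2 (add ((!r || q) && q)):
                            ((!r || q) && q): α-rule — add (!r || q), q.
                            (!r || q): β-rule — branch into !r  //  q.
                              branch 1.2.1.2.2.1.2.1 (add !r):
                                ○ open, literals {q=T, r=F}.
                              branch 1.2.1.2.2.1.2.2 (add q):
                                ○ open, literals {q=T, r=F}.
                      branch 1.2.1.2.2.2 (add !!q):
                        (r || ((!r || q) && q)): β-rule — branch into r  //  ((!r || q) && q).
                          branch 1.2.1.2.2.2.1 (add r):
                            × closes — contains both r and !r.
                          branch 1.2.1.2.2.2.2 (add ((!r || q) && q)):
                            ((!r || q) && q): α-rule — add (!r || q), q.
                            (!r || q): β-rule — branch into !r  //  q.
                              branch 1.2.1.2.2.2.2.1 (add !r):
                                ○ open, literals {q=T, r=F}.
                              branch 1.2.1.2.2.2.2.2 (add q):
                                ○ open, literals {q=T, r=F}.
          branch 1.2.2 (add !(r || (r || ((!r || q) && q))), r):
            !(r || (r || ((!r || q) && q))): α-rule — add !r, !(r || ((!r || q) && q)).
            × closes — contains both r and !r.
  branch 2 (add !(p || ((r && !q) == !q)), ((r || (r || ((!r || q) && q))) == r)):
    !(p || ((r && !q) == !q)): α-rule — add !p, !((r && !q) == !q).
    ((r || (r || ((!r || q) && q))) == r): β-rule — branch into (r || (r || ((!r || q) && q))), r  //  !(r || (r || ((!r || q) && q))), !r.
      branch 2.1 (add (r || (r || ((!r || q) && q))), r):
        !((r && !q) == !q): β-rule — branch into (r && !q), !!q  //  !(r && !q), !q.
          branch 2.1.1 (add (r && !q), !!q):
            (r && !q): α-rule — add r, !q.
            × closes — contains both q and !q.
          branch 2.1.2 (add !(r && !q), !q):
            (r || (r || ((!r || q) && q))): β-rule — branch into r  //  (r || ((!r || q) && q)).
              branch 2.1.2.1 (add r):
                !(r && !q): β-rule — branch into !r  //  !!q.
                  branch 2.1.2.1.1 (add !r):
                    × closes — contains both r and !r.
                  branch 2.1.2.1.2 (add !!q):
                    × closes — contains both q and !q.
              branch 2.1.2.2 (add (r || ((!r || q) && q))):
                !(r && !q): β-rule — branch into !r  //  !!q.
                  branch 2.1.2.2.1 (add !r):
                    × closes — contains both r and !r.
                  branch 2.1.2.2.2 (add !!q):
                    × closes — contains both q and !q.
      branch 2.2 (add !(r || (r || ((!r || q) && q))), !r):
        !(r || (r || ((!r || q) && q))): α-rule — add !r, !(r || ((!r || q) && q)).
        !(r || ((!r || q) && q)): α-rule — add !r, !((!r || q) && q).
        !((r && !q) == !q): β-rule — branch into (r && !q), !!q  //  !(r && !q), !q.
          branch 2.2.1 (add (r && !q), !!q):
            (r && !q): α-rule — add r, !q.
            × closes — contains both r and !r.
          branch 2.2.2 (add !(r && !q), !q):
            !((!r || q) && q): β-rule — branch into !(!r || q)  //  !q.
              branch 2.2.2.1 (add !(!r || q)):
                !(!r || q): α-rule — add !!r, !q.
                × closes — contains both r and !r.
              branch 2.2.2.2 (add !q):
                !(r && !q): β-rule — branch into !r  //  !!q.
                  branch 2.2.2.2.1 (add !r):
                    ○ open, literals {p=F, q=F, r=F}.
                  branch 2.2.2.2.2 (add !!q):
                    × closes — contains both q and !q.
16 branches closed, 7 open.
Each open branch fixes some atoms; the unmentioned ones are free. Counting distinct full assignments: branch {p=T, q=T, r=F} (s) contributes 2 new; branch {p=T, q=T, r=F} (s) contributes 0 new; branch {q=T, r=F} (p, s) contributes 2 new; branch {q=T, r=F} (p, s) contributes 0 new; branch {q=T, r=F} (p, s) contributes 0 new; branch {q=T, r=F} (p, s) contributes 0 new; branch {p=F, q=F, r=F} (s) contributes 2 new. Total: 6.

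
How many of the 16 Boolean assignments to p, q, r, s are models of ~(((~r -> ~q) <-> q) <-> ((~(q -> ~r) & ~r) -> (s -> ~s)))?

12

Initial set: {~(((~r -> ~q) <-> q) <-> ((~(q -> ~r) & ~r) -> (s -> ~s)))}.
~(((~r -> ~q) <-> q) <-> ((~(q -> ~r) & ~r) -> (s -> ~s))): β-rule — branch into ((~r -> ~q) <-> q), ~((~(q -> ~r) & ~r) -> (s -> ~s))  //  ~((~r -> ~q) <-> q), ((~(q -> ~r) & ~r) -> (s -> ~s)).
  branch 1 (add ((~r -> ~q) <-> q), ~((~(q -> ~r) & ~r) -> (s -> ~s))):
    ~((~(q -> ~r) & ~r) -> (s -> ~s)): α-rule — add (~(q -> ~r) & ~r), ~(s -> ~s).
    (~(q -> ~r) & ~r): α-rule — add ~(q -> ~r), ~r.
    ~(s -> ~s): α-rule — add s, ~~s.
    ~(q -> ~r): α-rule — add q, ~~r.
    × closes — contains both r and ~r.
  branch 2 (add ~((~r -> ~q) <-> q), ((~(q -> ~r) & ~r) -> (s -> ~s))):
    ~((~r -> ~q) <-> q): β-rule — branch into (~r -> ~q), ~q  //  ~(~r -> ~q), q.
      branch 2.1 (add (~r -> ~q), ~q):
        ((~(q -> ~r) & ~r) -> (s -> ~s)): β-rule — branch into ~(~(q -> ~r) & ~r)  //  (s -> ~s).
          branch 2.1.1 (add ~(~(q -> ~r) & ~r)):
            (~r -> ~q): β-rule — branch into ~~r  //  ~q.
              branch 2.1.1.1 (add ~~r):
                ~(~(q -> ~r) & ~r): β-rule — branch into ~~(q -> ~r)  //  ~~r.
                  branch 2.1.1.1.1 (add ~~(q -> ~r)):
                    ~~(q -> ~r): β-rule — branch into ~q  //  ~r.
                      branch 2.1.1.1.1.1 (add ~q):
                        ○ open, literals {q=false, r=true}.
                      branch 2.1.1.1.1.2 (add ~r):
                        × closes — contains both r and ~r.
                  branch 2.1.1.1.2 (add ~~r):
                    ○ open, literals {q=false, r=true}.
              branch 2.1.1.2 (add ~q):
                ~(~(q -> ~r) & ~r): β-rule — branch into ~~(q -> ~r)  //  ~~r.
                  branch 2.1.1.2.1 (add ~~(q -> ~r)):
                    ~~(q -> ~r): β-rule — branch into ~q  //  ~r.
                      branch 2.1.1.2.1.1 (add ~q):
                        ○ open, literals {q=false}.
                      branch 2.1.1.2.1.2 (add ~r):
                        ○ open, literals {q=false, r=false}.
                  branch 2.1.1.2.2 (add ~~r):
                    ○ open, literals {q=false, r=true}.
          branch 2.1.2 (add (s -> ~s)):
            (~r -> ~q): β-rule — branch into ~~r  //  ~q.
              branch 2.1.2.1 (add ~~r):
                (s -> ~s): β-rule — branch into ~s  //  ~s.
                  branch 2.1.2.1.1 (add ~s):
                    ○ open, literals {q=false, r=true, s=false}.
                  branch 2.1.2.1.2 (add ~s):
                    ○ open, literals {q=false, r=true, s=false}.
              branch 2.1.2.2 (add ~q):
                (s -> ~s): β-rule — branch into ~s  //  ~s.
                  branch 2.1.2.2.1 (add ~s):
                    ○ open, literals {q=false, s=false}.
                  branch 2.1.2.2.2 (add ~s):
                    ○ open, literals {q=false, s=false}.
      branch 2.2 (add ~(~r -> ~q), q):
        ~(~r -> ~q): α-rule — add ~r, ~~q.
        ((~(q -> ~r) & ~r) -> (s -> ~s)): β-rule — branch into ~(~(q -> ~r) & ~r)  //  (s -> ~s).
          branch 2.2.1 (add ~(~(q -> ~r) & ~r)):
            ~(~(q -> ~r) & ~r): β-rule — branch into ~~(q -> ~r)  //  ~~r.
              branch 2.2.1.1 (add ~~(q -> ~r)):
                ~~(q -> ~r): β-rule — branch into ~q  //  ~r.
                  branch 2.2.1.1.1 (add ~q):
                    × closes — contains both q and ~q.
                  branch 2.2.1.1.2 (add ~r):
                    ○ open, literals {q=true, r=false}.
              branch 2.2.1.2 (add ~~r):
                × closes — contains both r and ~r.
          branch 2.2.2 (add (s -> ~s)):
            (s -> ~s): β-rule — branch into ~s  //  ~s.
              branch 2.2.2.1 (add ~s):
                ○ open, literals {q=true, r=false, s=false}.
              branch 2.2.2.2 (add ~s):
                ○ open, literals {q=true, r=false, s=false}.
4 branches closed, 12 open.
Each open branch fixes some atoms; the unmentioned ones are free. Counting distinct full assignments: branch {q=false, r=true} (p, s) contributes 4 new; branch {q=false, r=true} (p, s) contributes 0 new; branch {q=false} (p, r, s) contributes 4 new; branch {q=false, r=false} (p, s) contributes 0 new; branch {q=false, r=true} (p, s) contributes 0 new; branch {q=false, r=true, s=false} (p) contributes 0 new; branch {q=false, r=true, s=false} (p) contributes 0 new; branch {q=false, s=false} (p, r) contributes 0 new; branch {q=false, s=false} (p, r) contributes 0 new; branch {q=true, r=false} (p, s) contributes 4 new; branch {q=true, r=false, s=false} (p) contributes 0 new; branch {q=true, r=false, s=false} (p) contributes 0 new. Total: 12.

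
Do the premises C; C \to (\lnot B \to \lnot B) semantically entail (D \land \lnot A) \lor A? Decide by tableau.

Initial set: {T C; T (C \to (\lnot B \to \lnot B)); F ((D \land \lnot A) \lor A)}.
F ((D \land \lnot A) \lor A): α-rule — add F (D \land \lnot A), F A.
T (C \to (\lnot B \to \lnot B)): β-rule — branch into F C  //  T (\lnot B \to \lnot B).
  branch 1 (add F C):
    × closes — contains both C and \lnot C.
  branch 2 (add T (\lnot B \to \lnot B)):
    F (D \land \lnot A): β-rule — branch into F D  //  F \lnot A.
      branch 2.1 (add F D):
        T (\lnot B \to \lnot B): β-rule — branch into F \lnot B  //  T \lnot B.
          branch 2.1.1 (add F \lnot B):
            ○ open, literals {A=false, B=true, C=true, D=false}.
          branch 2.1.2 (add T \lnot B):
            ○ open, literals {A=false, B=false, C=true, D=false}.
      branch 2.2 (add F \lnot A):
        × closes — contains both A and \lnot A.
2 branches closed, 2 open.
An open branch gives a countermodel: A=false, B=true, C=true, D=false (unmentioned atoms arbitrary); the premises hold there but the conclusion fails.

No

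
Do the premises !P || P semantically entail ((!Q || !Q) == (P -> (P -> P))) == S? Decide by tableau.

Initial set: {(!P || P); !(((!Q || !Q) == (P -> (P -> P))) == S)}.
(!P || P): β-rule — branch into !P  //  P.
  branch 1 (add !P):
    !(((!Q || !Q) == (P -> (P -> P))) == S): β-rule — branch into ((!Q || !Q) == (P -> (P -> P))), !S  //  !((!Q || !Q) == (P -> (P -> P))), S.
      branch 1.1 (add ((!Q || !Q) == (P -> (P -> P))), !S):
        ((!Q || !Q) == (P -> (P -> P))): β-rule — branch into (!Q || !Q), (P -> (P -> P))  //  !(!Q || !Q), !(P -> (P -> P)).
          branch 1.1.1 (add (!Q || !Q), (P -> (P -> P))):
            (!Q || !Q): β-rule — branch into !Q  //  !Q.
              branch 1.1.1.1 (add !Q):
                (P -> (P -> P)): β-rule — branch into !P  //  (P -> P).
                  branch 1.1.1.1.1 (add !P):
                    ○ open, literals {P=0, Q=0, S=0}.
                  branch 1.1.1.1.2 (add (P -> P)):
                    (P -> P): β-rule — branch into !P  //  P.
                      branch 1.1.1.1.2.1 (add !P):
                        ○ open, literals {P=0, Q=0, S=0}.
                      branch 1.1.1.1.2.2 (add P):
                        × closes — contains both P and !P.
              branch 1.1.1.2 (add !Q):
                (P -> (P -> P)): β-rule — branch into !P  //  (P -> P).
                  branch 1.1.1.2.1 (add !P):
                    ○ open, literals {P=0, Q=0, S=0}.
                  branch 1.1.1.2.2 (add (P -> P)):
                    (P -> P): β-rule — branch into !P  //  P.
                      branch 1.1.1.2.2.1 (add !P):
                        ○ open, literals {P=0, Q=0, S=0}.
                      branch 1.1.1.2.2.2 (add P):
                        × closes — contains both P and !P.
          branch 1.1.2 (add !(!Q || !Q), !(P -> (P -> P))):
            !(!Q || !Q): α-rule — add !!Q, !!Q.
            !(P -> (P -> P)): α-rule — add P, !(P -> P).
            × closes — contains both P and !P.
      branch 1.2 (add !((!Q || !Q) == (P -> (P -> P))), S):
        !((!Q || !Q) == (P -> (P -> P))): β-rule — branch into (!Q || !Q), !(P -> (P -> P))  //  !(!Q || !Q), (P -> (P -> P)).
          branch 1.2.1 (add (!Q || !Q), !(P -> (P -> P))):
            !(P -> (P -> P)): α-rule — add P, !(P -> P).
            × closes — contains both P and !P.
          branch 1.2.2 (add !(!Q || !Q), (P -> (P -> P))):
            !(!Q || !Q): α-rule — add !!Q, !!Q.
            (P -> (P -> P)): β-rule — branch into !P  //  (P -> P).
              branch 1.2.2.1 (add !P):
                ○ open, literals {P=0, Q=1, S=1}.
              branch 1.2.2.2 (add (P -> P)):
                (P -> P): β-rule — branch into !P  //  P.
                  branch 1.2.2.2.1 (add !P):
                    ○ open, literals {P=0, Q=1, S=1}.
                  branch 1.2.2.2.2 (add P):
                    × closes — contains both P and !P.
  branch 2 (add P):
    !(((!Q || !Q) == (P -> (P -> P))) == S): β-rule — branch into ((!Q || !Q) == (P -> (P -> P))), !S  //  !((!Q || !Q) == (P -> (P -> P))), S.
      branch 2.1 (add ((!Q || !Q) == (P -> (P -> P))), !S):
        ((!Q || !Q) == (P -> (P -> P))): β-rule — branch into (!Q || !Q), (P -> (P -> P))  //  !(!Q || !Q), !(P -> (P -> P)).
          branch 2.1.1 (add (!Q || !Q), (P -> (P -> P))):
            (!Q || !Q): β-rule — branch into !Q  //  !Q.
              branch 2.1.1.1 (add !Q):
                (P -> (P -> P)): β-rule — branch into !P  //  (P -> P).
                  branch 2.1.1.1.1 (add !P):
                    × closes — contains both P and !P.
                  branch 2.1.1.1.2 (add (P -> P)):
                    (P -> P): β-rule — branch into !P  //  P.
                      branch 2.1.1.1.2.1 (add !P):
                        × closes — contains both P and !P.
                      branch 2.1.1.1.2.2 (add P):
                        ○ open, literals {P=1, Q=0, S=0}.
              branch 2.1.1.2 (add !Q):
                (P -> (P -> P)): β-rule — branch into !P  //  (P -> P).
                  branch 2.1.1.2.1 (add !P):
                    × closes — contains both P and !P.
                  branch 2.1.1.2.2 (add (P -> P)):
                    (P -> P): β-rule — branch into !P  //  P.
                      branch 2.1.1.2.2.1 (add !P):
                        × closes — contains both P and !P.
                      branch 2.1.1.2.2.2 (add P):
                        ○ open, literals {P=1, Q=0, S=0}.
          branch 2.1.2 (add !(!Q || !Q), !(P -> (P -> P))):
            !(!Q || !Q): α-rule — add !!Q, !!Q.
            !(P -> (P -> P)): α-rule — add P, !(P -> P).
            !(P -> P): α-rule — add P, !P.
            × closes — contains both P and !P.
      branch 2.2 (add !((!Q || !Q) == (P -> (P -> P))), S):
        !((!Q || !Q) == (P -> (P -> P))): β-rule — branch into (!Q || !Q), !(P -> (P -> P))  //  !(!Q || !Q), (P -> (P -> P)).
          branch 2.2.1 (add (!Q || !Q), !(P -> (P -> P))):
            !(P -> (P -> P)): α-rule — add P, !(P -> P).
            !(P -> P): α-rule — add P, !P.
            × closes — contains both P and !P.
          branch 2.2.2 (add !(!Q || !Q), (P -> (P -> P))):
            !(!Q || !Q): α-rule — add !!Q, !!Q.
            (P -> (P -> P)): β-rule — branch into !P  //  (P -> P).
              branch 2.2.2.1 (add !P):
                × closes — contains both P and !P.
              branch 2.2.2.2 (add (P -> P)):
                (P -> P): β-rule — branch into !P  //  P.
                  branch 2.2.2.2.1 (add !P):
                    × closes — contains both P and !P.
                  branch 2.2.2.2.2 (add P):
                    ○ open, literals {P=1, Q=1, S=1}.
13 branches closed, 9 open.
An open branch gives a countermodel: P=0, Q=0, S=0 (unmentioned atoms arbitrary); the premises hold there but the conclusion fails.

No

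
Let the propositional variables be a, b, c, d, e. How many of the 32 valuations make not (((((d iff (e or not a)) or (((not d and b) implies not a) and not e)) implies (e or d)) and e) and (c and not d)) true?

Initial set: {not (((((d iff (e or not a)) or (((not d and b) implies not a) and not e)) implies (e or d)) and e) and (c and not d))}.
not (((((d iff (e or not a)) or (((not d and b) implies not a) and not e)) implies (e or d)) and e) and (c and not d)): β-rule — branch into not ((((d iff (e or not a)) or (((not d and b) implies not a) and not e)) implies (e or d)) and e)  //  not (c and not d).
  branch 1 (add not ((((d iff (e or not a)) or (((not d and b) implies not a) and not e)) implies (e or d)) and e)):
    not ((((d iff (e or not a)) or (((not d and b) implies not a) and not e)) implies (e or d)) and e): β-rule — branch into not (((d iff (e or not a)) or (((not d and b) implies not a) and not e)) implies (e or d))  //  not e.
      branch 1.1 (add not (((d iff (e or not a)) or (((not d and b) implies not a) and not e)) implies (e or d))):
        not (((d iff (e or not a)) or (((not d and b) implies not a) and not e)) implies (e or d)): α-rule — add ((d iff (e or not a)) or (((not d and b) implies not a) and not e)), not (e or d).
        not (e or d): α-rule — add not e, not d.
        ((d iff (e or not a)) or (((not d and b) implies not a) and not e)): β-rule — branch into (d iff (e or not a))  //  (((not d and b) implies not a) and not e).
          branch 1.1.1 (add (d iff (e or not a))):
            (d iff (e or not a)): β-rule — branch into d, (e or not a)  //  not d, not (e or not a).
              branch 1.1.1.1 (add d, (e or not a)):
                × closes — contains both d and not d.
              branch 1.1.1.2 (add not d, not (e or not a)):
                not (e or not a): α-rule — add not e, not not a.
                ○ open, literals {a=true, d=false, e=false}.
          branch 1.1.2 (add (((not d and b) implies not a) and not e)):
            (((not d and b) implies not a) and not e): α-rule — add ((not d and b) implies not a), not e.
            ((not d and b) implies not a): β-rule — branch into not (not d and b)  //  not a.
              branch 1.1.2.1 (add not (not d and b)):
                not (not d and b): β-rule — branch into not not d  //  not b.
                  branch 1.1.2.1.1 (add not not d):
                    × closes — contains both d and not d.
                  branch 1.1.2.1.2 (add not b):
                    ○ open, literals {b=false, d=false, e=false}.
              branch 1.1.2.2 (add not a):
                ○ open, literals {a=false, d=false, e=false}.
      branch 1.2 (add not e):
        ○ open, literals {e=false}.
  branch 2 (add not (c and not d)):
    not (c and not d): β-rule — branch into not c  //  not not d.
      branch 2.1 (add not c):
        ○ open, literals {c=false}.
      branch 2.2 (add not not d):
        ○ open, literals {d=true}.
2 branches closed, 6 open.
Each open branch fixes some atoms; the unmentioned ones are free. Counting distinct full assignments: branch {a=true, d=false, e=false} (b, c) contributes 4 new; branch {b=false, d=false, e=false} (a, c) contributes 2 new; branch {a=false, d=false, e=false} (b, c) contributes 2 new; branch {e=false} (a, b, c, d) contributes 8 new; branch {c=false} (a, b, d, e) contributes 8 new; branch {d=true} (a, b, c, e) contributes 4 new. Total: 28.

28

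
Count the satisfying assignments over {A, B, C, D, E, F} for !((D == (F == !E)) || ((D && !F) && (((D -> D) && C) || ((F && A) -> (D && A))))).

Initial set: {T !((D == (F == !E)) || ((D && !F) && (((D -> D) && C) || ((F && A) -> (D && A)))))}.
T !((D == (F == !E)) || ((D && !F) && (((D -> D) && C) || ((F && A) -> (D && A))))): α-rule — add F (D == (F == !E)), F ((D && !F) && (((D -> D) && C) || ((F && A) -> (D && A)))).
F (D == (F == !E)): β-rule — branch into T D, F (F == !E)  //  F D, T (F == !E).
  branch 1 (add T D, F (F == !E)):
    F ((D && !F) && (((D -> D) && C) || ((F && A) -> (D && A)))): β-rule — branch into F (D && !F)  //  F (((D -> D) && C) || ((F && A) -> (D && A))).
      branch 1.1 (add F (D && !F)):
        F (F == !E): β-rule — branch into T F, F !E  //  F F, T !E.
          branch 1.1.1 (add T F, F !E):
            F (D && !F): β-rule — branch into F D  //  F !F.
              branch 1.1.1.1 (add F D):
                × closes — contains both D and !D.
              branch 1.1.1.2 (add F !F):
                ○ open, literals {D=true, E=true, F=true}.
          branch 1.1.2 (add F F, T !E):
            F (D && !F): β-rule — branch into F D  //  F !F.
              branch 1.1.2.1 (add F D):
                × closes — contains both D and !D.
              branch 1.1.2.2 (add F !F):
                × closes — contains both F and !F.
      branch 1.2 (add F (((D -> D) && C) || ((F && A) -> (D && A)))):
        F (((D -> D) && C) || ((F && A) -> (D && A))): α-rule — add F ((D -> D) && C), F ((F && A) -> (D && A)).
        F ((F && A) -> (D && A)): α-rule — add T (F && A), F (D && A).
        T (F && A): α-rule — add T F, T A.
        F (F == !E): β-rule — branch into T F, F !E  //  F F, T !E.
          branch 1.2.1 (add T F, F !E):
            F ((D -> D) && C): β-rule — branch into F (D -> D)  //  F C.
              branch 1.2.1.1 (add F (D -> D)):
                F (D -> D): α-rule — add T D, F D.
                × closes — contains both D and !D.
              branch 1.2.1.2 (add F C):
                F (D && A): β-rule — branch into F D  //  F A.
                  branch 1.2.1.2.1 (add F D):
                    × closes — contains both D and !D.
                  branch 1.2.1.2.2 (add F A):
                    × closes — contains both A and !A.
          branch 1.2.2 (add F F, T !E):
            × closes — contains both F and !F.
  branch 2 (add F D, T (F == !E)):
    F ((D && !F) && (((D -> D) && C) || ((F && A) -> (D && A)))): β-rule — branch into F (D && !F)  //  F (((D -> D) && C) || ((F && A) -> (D && A))).
      branch 2.1 (add F (D && !F)):
        T (F == !E): β-rule — branch into T F, T !E  //  F F, F !E.
          branch 2.1.1 (add T F, T !E):
            F (D && !F): β-rule — branch into F D  //  F !F.
              branch 2.1.1.1 (add F D):
                ○ open, literals {D=false, E=false, F=true}.
              branch 2.1.1.2 (add F !F):
                ○ open, literals {D=false, E=false, F=true}.
          branch 2.1.2 (add F F, F !E):
            F (D && !F): β-rule — branch into F D  //  F !F.
              branch 2.1.2.1 (add F D):
                ○ open, literals {D=false, E=true, F=false}.
              branch 2.1.2.2 (add F !F):
                × closes — contains both F and !F.
      branch 2.2 (add F (((D -> D) && C) || ((F && A) -> (D && A)))):
        F (((D -> D) && C) || ((F && A) -> (D && A))): α-rule — add F ((D -> D) && C), F ((F && A) -> (D && A)).
        F ((F && A) -> (D && A)): α-rule — add T (F && A), F (D && A).
        T (F && A): α-rule — add T F, T A.
        T (F == !E): β-rule — branch into T F, T !E  //  F F, F !E.
          branch 2.2.1 (add T F, T !E):
            F ((D -> D) && C): β-rule — branch into F (D -> D)  //  F C.
              branch 2.2.1.1 (add F (D -> D)):
                F (D -> D): α-rule — add T D, F D.
                × closes — contains both D and !D.
              branch 2.2.1.2 (add F C):
                F (D && A): β-rule — branch into F D  //  F A.
                  branch 2.2.1.2.1 (add F D):
                    ○ open, literals {A=true, C=false, D=false, E=false, F=true}.
                  branch 2.2.1.2.2 (add F A):
                    × closes — contains both A and !A.
          branch 2.2.2 (add F F, F !E):
            × closes — contains both F and !F.
11 branches closed, 5 open.
Each open branch fixes some atoms; the unmentioned ones are free. Counting distinct full assignments: branch {D=true, E=true, F=true} (A, B, C) contributes 8 new; branch {D=false, E=false, F=true} (A, B, C) contributes 8 new; branch {D=false, E=false, F=true} (A, B, C) contributes 0 new; branch {D=false, E=true, F=false} (A, B, C) contributes 8 new; branch {A=true, C=false, D=false, E=false, F=true} (B) contributes 0 new. Total: 24.

24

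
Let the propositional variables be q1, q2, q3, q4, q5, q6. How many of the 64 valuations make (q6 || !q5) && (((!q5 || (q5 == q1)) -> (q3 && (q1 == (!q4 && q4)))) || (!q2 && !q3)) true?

Initial set: {((q6 || !q5) && (((!q5 || (q5 == q1)) -> (q3 && (q1 == (!q4 && q4)))) || (!q2 && !q3)))}.
((q6 || !q5) && (((!q5 || (q5 == q1)) -> (q3 && (q1 == (!q4 && q4)))) || (!q2 && !q3))): α-rule — add (q6 || !q5), (((!q5 || (q5 == q1)) -> (q3 && (q1 == (!q4 && q4)))) || (!q2 && !q3)).
(q6 || !q5): β-rule — branch into q6  //  !q5.
  branch 1 (add q6):
    (((!q5 || (q5 == q1)) -> (q3 && (q1 == (!q4 && q4)))) || (!q2 && !q3)): β-rule — branch into ((!q5 || (q5 == q1)) -> (q3 && (q1 == (!q4 && q4))))  //  (!q2 && !q3).
      branch 1.1 (add ((!q5 || (q5 == q1)) -> (q3 && (q1 == (!q4 && q4))))):
        ((!q5 || (q5 == q1)) -> (q3 && (q1 == (!q4 && q4)))): β-rule — branch into !(!q5 || (q5 == q1))  //  (q3 && (q1 == (!q4 && q4))).
          branch 1.1.1 (add !(!q5 || (q5 == q1))):
            !(!q5 || (q5 == q1)): α-rule — add !!q5, !(q5 == q1).
            !(q5 == q1): β-rule — branch into q5, !q1  //  !q5, q1.
              branch 1.1.1.1 (add q5, !q1):
                ○ open, literals {q1=0, q5=1, q6=1}.
              branch 1.1.1.2 (add !q5, q1):
                × closes — contains both q5 and !q5.
          branch 1.1.2 (add (q3 && (q1 == (!q4 && q4)))):
            (q3 && (q1 == (!q4 && q4))): α-rule — add q3, (q1 == (!q4 && q4)).
            (q1 == (!q4 && q4)): β-rule — branch into q1, (!q4 && q4)  //  !q1, !(!q4 && q4).
              branch 1.1.2.1 (add q1, (!q4 && q4)):
                (!q4 && q4): α-rule — add !q4, q4.
                × closes — contains both q4 and !q4.
              branch 1.1.2.2 (add !q1, !(!q4 && q4)):
                !(!q4 && q4): β-rule — branch into !!q4  //  !q4.
                  branch 1.1.2.2.1 (add !!q4):
                    ○ open, literals {q1=0, q3=1, q4=1, q6=1}.
                  branch 1.1.2.2.2 (add !q4):
                    ○ open, literals {q1=0, q3=1, q4=0, q6=1}.
      branch 1.2 (add (!q2 && !q3)):
        (!q2 && !q3): α-rule — add !q2, !q3.
        ○ open, literals {q2=0, q3=0, q6=1}.
  branch 2 (add !q5):
    (((!q5 || (q5 == q1)) -> (q3 && (q1 == (!q4 && q4)))) || (!q2 && !q3)): β-rule — branch into ((!q5 || (q5 == q1)) -> (q3 && (q1 == (!q4 && q4))))  //  (!q2 && !q3).
      branch 2.1 (add ((!q5 || (q5 == q1)) -> (q3 && (q1 == (!q4 && q4))))):
        ((!q5 || (q5 == q1)) -> (q3 && (q1 == (!q4 && q4)))): β-rule — branch into !(!q5 || (q5 == q1))  //  (q3 && (q1 == (!q4 && q4))).
          branch 2.1.1 (add !(!q5 || (q5 == q1))):
            !(!q5 || (q5 == q1)): α-rule — add !!q5, !(q5 == q1).
            × closes — contains both q5 and !q5.
          branch 2.1.2 (add (q3 && (q1 == (!q4 && q4)))):
            (q3 && (q1 == (!q4 && q4))): α-rule — add q3, (q1 == (!q4 && q4)).
            (q1 == (!q4 && q4)): β-rule — branch into q1, (!q4 && q4)  //  !q1, !(!q4 && q4).
              branch 2.1.2.1 (add q1, (!q4 && q4)):
                (!q4 && q4): α-rule — add !q4, q4.
                × closes — contains both q4 and !q4.
              branch 2.1.2.2 (add !q1, !(!q4 && q4)):
                !(!q4 && q4): β-rule — branch into !!q4  //  !q4.
                  branch 2.1.2.2.1 (add !!q4):
                    ○ open, literals {q1=0, q3=1, q4=1, q5=0}.
                  branch 2.1.2.2.2 (add !q4):
                    ○ open, literals {q1=0, q3=1, q4=0, q5=0}.
      branch 2.2 (add (!q2 && !q3)):
        (!q2 && !q3): α-rule — add !q2, !q3.
        ○ open, literals {q2=0, q3=0, q5=0}.
4 branches closed, 7 open.
Each open branch fixes some atoms; the unmentioned ones are free. Counting distinct full assignments: branch {q1=0, q5=1, q6=1} (q2, q3, q4) contributes 8 new; branch {q1=0, q3=1, q4=1, q6=1} (q2, q5) contributes 2 new; branch {q1=0, q3=1, q4=0, q6=1} (q2, q5) contributes 2 new; branch {q2=0, q3=0, q6=1} (q1, q4, q5) contributes 6 new; branch {q1=0, q3=1, q4=1, q5=0} (q2, q6) contributes 2 new; branch {q1=0, q3=1, q4=0, q5=0} (q2, q6) contributes 2 new; branch {q2=0, q3=0, q5=0} (q1, q4, q6) contributes 4 new. Total: 26.

26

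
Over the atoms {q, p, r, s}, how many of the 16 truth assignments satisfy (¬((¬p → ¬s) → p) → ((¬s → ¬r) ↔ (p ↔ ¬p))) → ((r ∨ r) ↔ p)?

Initial set: {((¬((¬p → ¬s) → p) → ((¬s → ¬r) ↔ (p ↔ ¬p))) → ((r ∨ r) ↔ p))}.
((¬((¬p → ¬s) → p) → ((¬s → ¬r) ↔ (p ↔ ¬p))) → ((r ∨ r) ↔ p)): β-rule — branch into ¬(¬((¬p → ¬s) → p) → ((¬s → ¬r) ↔ (p ↔ ¬p)))  //  ((r ∨ r) ↔ p).
  branch 1 (add ¬(¬((¬p → ¬s) → p) → ((¬s → ¬r) ↔ (p ↔ ¬p)))):
    ¬(¬((¬p → ¬s) → p) → ((¬s → ¬r) ↔ (p ↔ ¬p))): α-rule — add ¬((¬p → ¬s) → p), ¬((¬s → ¬r) ↔ (p ↔ ¬p)).
    ¬((¬p → ¬s) → p): α-rule — add (¬p → ¬s), ¬p.
    ¬((¬s → ¬r) ↔ (p ↔ ¬p)): β-rule — branch into (¬s → ¬r), ¬(p ↔ ¬p)  //  ¬(¬s → ¬r), (p ↔ ¬p).
      branch 1.1 (add (¬s → ¬r), ¬(p ↔ ¬p)):
        (¬p → ¬s): β-rule — branch into ¬¬p  //  ¬s.
          branch 1.1.1 (add ¬¬p):
            × closes — contains both p and ¬p.
          branch 1.1.2 (add ¬s):
            (¬s → ¬r): β-rule — branch into ¬¬s  //  ¬r.
              branch 1.1.2.1 (add ¬¬s):
                × closes — contains both s and ¬s.
              branch 1.1.2.2 (add ¬r):
                ¬(p ↔ ¬p): β-rule — branch into p, ¬¬p  //  ¬p, ¬p.
                  branch 1.1.2.2.1 (add p, ¬¬p):
                    × closes — contains both p and ¬p.
                  branch 1.1.2.2.2 (add ¬p, ¬p):
                    ○ open, literals {p=F, r=F, s=F}.
      branch 1.2 (add ¬(¬s → ¬r), (p ↔ ¬p)):
        ¬(¬s → ¬r): α-rule — add ¬s, ¬¬r.
        (¬p → ¬s): β-rule — branch into ¬¬p  //  ¬s.
          branch 1.2.1 (add ¬¬p):
            × closes — contains both p and ¬p.
          branch 1.2.2 (add ¬s):
            (p ↔ ¬p): β-rule — branch into p, ¬p  //  ¬p, ¬¬p.
              branch 1.2.2.1 (add p, ¬p):
                × closes — contains both p and ¬p.
              branch 1.2.2.2 (add ¬p, ¬¬p):
                × closes — contains both p and ¬p.
  branch 2 (add ((r ∨ r) ↔ p)):
    ((r ∨ r) ↔ p): β-rule — branch into (r ∨ r), p  //  ¬(r ∨ r), ¬p.
      branch 2.1 (add (r ∨ r), p):
        (r ∨ r): β-rule — branch into r  //  r.
          branch 2.1.1 (add r):
            ○ open, literals {p=T, r=T}.
          branch 2.1.2 (add r):
            ○ open, literals {p=T, r=T}.
      branch 2.2 (add ¬(r ∨ r), ¬p):
        ¬(r ∨ r): α-rule — add ¬r, ¬r.
        ○ open, literals {p=F, r=F}.
6 branches closed, 4 open.
Each open branch fixes some atoms; the unmentioned ones are free. Counting distinct full assignments: branch {p=F, r=F, s=F} (q) contributes 2 new; branch {p=T, r=T} (q, s) contributes 4 new; branch {p=T, r=T} (q, s) contributes 0 new; branch {p=F, r=F} (q, s) contributes 2 new. Total: 8.

8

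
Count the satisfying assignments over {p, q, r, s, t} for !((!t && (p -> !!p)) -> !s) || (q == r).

20

Initial set: {(!((!t && (p -> !!p)) -> !s) || (q == r))}.
(!((!t && (p -> !!p)) -> !s) || (q == r)): β-rule — branch into !((!t && (p -> !!p)) -> !s)  //  (q == r).
  branch 1 (add !((!t && (p -> !!p)) -> !s)):
    !((!t && (p -> !!p)) -> !s): α-rule — add (!t && (p -> !!p)), !!s.
    (!t && (p -> !!p)): α-rule — add !t, (p -> !!p).
    (p -> !!p): β-rule — branch into !p  //  !!p.
      branch 1.1 (add !p):
        ○ open, literals {p=0, s=1, t=0}.
      branch 1.2 (add !!p):
        !!p: drop double negation, giving p.
        ○ open, literals {p=1, s=1, t=0}.
  branch 2 (add (q == r)):
    (q == r): β-rule — branch into q, r  //  !q, !r.
      branch 2.1 (add q, r):
        ○ open, literals {q=1, r=1}.
      branch 2.2 (add !q, !r):
        ○ open, literals {q=0, r=0}.
0 branches closed, 4 open.
Each open branch fixes some atoms; the unmentioned ones are free. Counting distinct full assignments: branch {p=0, s=1, t=0} (q, r) contributes 4 new; branch {p=1, s=1, t=0} (q, r) contributes 4 new; branch {q=1, r=1} (p, s, t) contributes 6 new; branch {q=0, r=0} (p, s, t) contributes 6 new. Total: 20.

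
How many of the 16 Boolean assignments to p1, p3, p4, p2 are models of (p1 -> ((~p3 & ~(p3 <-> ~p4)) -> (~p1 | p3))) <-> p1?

6

Initial set: {((p1 -> ((~p3 & ~(p3 <-> ~p4)) -> (~p1 | p3))) <-> p1)}.
((p1 -> ((~p3 & ~(p3 <-> ~p4)) -> (~p1 | p3))) <-> p1): β-rule — branch into (p1 -> ((~p3 & ~(p3 <-> ~p4)) -> (~p1 | p3))), p1  //  ~(p1 -> ((~p3 & ~(p3 <-> ~p4)) -> (~p1 | p3))), ~p1.
  branch 1 (add (p1 -> ((~p3 & ~(p3 <-> ~p4)) -> (~p1 | p3))), p1):
    (p1 -> ((~p3 & ~(p3 <-> ~p4)) -> (~p1 | p3))): β-rule — branch into ~p1  //  ((~p3 & ~(p3 <-> ~p4)) -> (~p1 | p3)).
      branch 1.1 (add ~p1):
        × closes — contains both p1 and ~p1.
      branch 1.2 (add ((~p3 & ~(p3 <-> ~p4)) -> (~p1 | p3))):
        ((~p3 & ~(p3 <-> ~p4)) -> (~p1 | p3)): β-rule — branch into ~(~p3 & ~(p3 <-> ~p4))  //  (~p1 | p3).
          branch 1.2.1 (add ~(~p3 & ~(p3 <-> ~p4))):
            ~(~p3 & ~(p3 <-> ~p4)): β-rule — branch into ~~p3  //  ~~(p3 <-> ~p4).
              branch 1.2.1.1 (add ~~p3):
                ○ open, literals {p1=true, p3=true}.
              branch 1.2.1.2 (add ~~(p3 <-> ~p4)):
                ~~(p3 <-> ~p4): β-rule — branch into p3, ~p4  //  ~p3, ~~p4.
                  branch 1.2.1.2.1 (add p3, ~p4):
                    ○ open, literals {p1=true, p3=true, p4=false}.
                  branch 1.2.1.2.2 (add ~p3, ~~p4):
                    ○ open, literals {p1=true, p3=false, p4=true}.
          branch 1.2.2 (add (~p1 | p3)):
            (~p1 | p3): β-rule — branch into ~p1  //  p3.
              branch 1.2.2.1 (add ~p1):
                × closes — contains both p1 and ~p1.
              branch 1.2.2.2 (add p3):
                ○ open, literals {p1=true, p3=true}.
  branch 2 (add ~(p1 -> ((~p3 & ~(p3 <-> ~p4)) -> (~p1 | p3))), ~p1):
    ~(p1 -> ((~p3 & ~(p3 <-> ~p4)) -> (~p1 | p3))): α-rule — add p1, ~((~p3 & ~(p3 <-> ~p4)) -> (~p1 | p3)).
    × closes — contains both p1 and ~p1.
3 branches closed, 4 open.
Each open branch fixes some atoms; the unmentioned ones are free. Counting distinct full assignments: branch {p1=true, p3=true} (p4, p2) contributes 4 new; branch {p1=true, p3=true, p4=false} (p2) contributes 0 new; branch {p1=true, p3=false, p4=true} (p2) contributes 2 new; branch {p1=true, p3=true} (p4, p2) contributes 0 new. Total: 6.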